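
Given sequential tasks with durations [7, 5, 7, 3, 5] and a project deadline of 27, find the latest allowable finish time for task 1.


LF(activity 1) = deadline - sum of successor durations
Successors: activities 2 through 5 with durations [5, 7, 3, 5]
Sum of successor durations = 20
LF = 27 - 20 = 7

7


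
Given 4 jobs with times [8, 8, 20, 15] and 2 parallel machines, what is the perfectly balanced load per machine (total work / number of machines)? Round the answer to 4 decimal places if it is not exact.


Total processing time = 8 + 8 + 20 + 15 = 51
Number of machines = 2
Ideal balanced load = 51 / 2 = 25.5

25.5


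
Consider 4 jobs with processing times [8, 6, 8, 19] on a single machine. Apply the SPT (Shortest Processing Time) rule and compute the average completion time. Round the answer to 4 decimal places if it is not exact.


Sort jobs by processing time (SPT order): [6, 8, 8, 19]
Compute completion times sequentially:
  Job 1: processing = 6, completes at 6
  Job 2: processing = 8, completes at 14
  Job 3: processing = 8, completes at 22
  Job 4: processing = 19, completes at 41
Sum of completion times = 83
Average completion time = 83/4 = 20.75

20.75


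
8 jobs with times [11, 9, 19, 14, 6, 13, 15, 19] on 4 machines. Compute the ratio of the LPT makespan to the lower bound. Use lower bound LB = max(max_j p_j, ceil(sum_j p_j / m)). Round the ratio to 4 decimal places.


LPT order: [19, 19, 15, 14, 13, 11, 9, 6]
Machine loads after assignment: [28, 25, 26, 27]
LPT makespan = 28
Lower bound = max(max_job, ceil(total/4)) = max(19, 27) = 27
Ratio = 28 / 27 = 1.037

1.037


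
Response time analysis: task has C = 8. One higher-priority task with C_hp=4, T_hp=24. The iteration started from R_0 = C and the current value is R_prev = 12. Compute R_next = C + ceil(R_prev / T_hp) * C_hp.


R_next = C + ceil(R_prev / T_hp) * C_hp
ceil(12 / 24) = ceil(0.5) = 1
Interference = 1 * 4 = 4
R_next = 8 + 4 = 12
R_next = R_prev, so the iteration has converged (response time = 12).

12


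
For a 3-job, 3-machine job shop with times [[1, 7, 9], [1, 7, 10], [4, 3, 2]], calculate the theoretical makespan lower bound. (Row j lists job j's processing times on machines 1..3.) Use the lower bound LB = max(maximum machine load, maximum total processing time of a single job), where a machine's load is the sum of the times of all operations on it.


Machine loads:
  Machine 1: 1 + 1 + 4 = 6
  Machine 2: 7 + 7 + 3 = 17
  Machine 3: 9 + 10 + 2 = 21
Max machine load = 21
Job totals:
  Job 1: 17
  Job 2: 18
  Job 3: 9
Max job total = 18
Lower bound = max(21, 18) = 21

21


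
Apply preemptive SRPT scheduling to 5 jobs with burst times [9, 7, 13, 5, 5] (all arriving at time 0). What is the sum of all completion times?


Since all jobs arrive at t=0, SRPT equals SPT ordering.
SPT order: [5, 5, 7, 9, 13]
Completion times:
  Job 1: p=5, C=5
  Job 2: p=5, C=10
  Job 3: p=7, C=17
  Job 4: p=9, C=26
  Job 5: p=13, C=39
Total completion time = 5 + 10 + 17 + 26 + 39 = 97

97


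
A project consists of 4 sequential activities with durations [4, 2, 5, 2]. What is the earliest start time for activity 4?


Activity 4 starts after activities 1 through 3 complete.
Predecessor durations: [4, 2, 5]
ES = 4 + 2 + 5 = 11

11


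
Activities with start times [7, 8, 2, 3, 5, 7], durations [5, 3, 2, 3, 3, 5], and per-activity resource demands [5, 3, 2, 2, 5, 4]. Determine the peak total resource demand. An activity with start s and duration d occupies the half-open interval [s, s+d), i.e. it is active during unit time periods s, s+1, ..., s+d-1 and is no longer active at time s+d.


Each activity i is active on [start_i, start_i + duration_i).
Compute total resource usage per time slot:
  t=0: active resources = [], total = 0
  t=1: active resources = [], total = 0
  t=2: active resources = [2], total = 2
  t=3: active resources = [2, 2], total = 4
  t=4: active resources = [2], total = 2
  t=5: active resources = [2, 5], total = 7
  t=6: active resources = [5], total = 5
  t=7: active resources = [5, 5, 4], total = 14
  t=8: active resources = [5, 3, 4], total = 12
  t=9: active resources = [5, 3, 4], total = 12
  t=10: active resources = [5, 3, 4], total = 12
  t=11: active resources = [5, 4], total = 9
Peak resource demand = 14

14


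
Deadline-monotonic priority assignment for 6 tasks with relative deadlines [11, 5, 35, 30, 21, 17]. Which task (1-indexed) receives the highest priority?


Sort tasks by relative deadline (ascending):
  Task 2: deadline = 5
  Task 1: deadline = 11
  Task 6: deadline = 17
  Task 5: deadline = 21
  Task 4: deadline = 30
  Task 3: deadline = 35
Priority order (highest first): [2, 1, 6, 5, 4, 3]
Highest priority task = 2

2


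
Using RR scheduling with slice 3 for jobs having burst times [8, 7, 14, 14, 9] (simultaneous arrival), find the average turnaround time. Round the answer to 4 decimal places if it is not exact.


Time quantum = 3
Execution trace:
  J1 runs 3 units, time = 3
  J2 runs 3 units, time = 6
  J3 runs 3 units, time = 9
  J4 runs 3 units, time = 12
  J5 runs 3 units, time = 15
  J1 runs 3 units, time = 18
  J2 runs 3 units, time = 21
  J3 runs 3 units, time = 24
  J4 runs 3 units, time = 27
  J5 runs 3 units, time = 30
  J1 runs 2 units, time = 32
  J2 runs 1 units, time = 33
  J3 runs 3 units, time = 36
  J4 runs 3 units, time = 39
  J5 runs 3 units, time = 42
  J3 runs 3 units, time = 45
  J4 runs 3 units, time = 48
  J3 runs 2 units, time = 50
  J4 runs 2 units, time = 52
Finish times: [32, 33, 50, 52, 42]
Average turnaround = 209/5 = 41.8

41.8


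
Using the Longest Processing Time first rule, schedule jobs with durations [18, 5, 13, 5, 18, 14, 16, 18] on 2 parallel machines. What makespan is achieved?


Sort jobs in decreasing order (LPT): [18, 18, 18, 16, 14, 13, 5, 5]
Assign each job to the least loaded machine:
  Machine 1: jobs [18, 18, 13, 5], load = 54
  Machine 2: jobs [18, 16, 14, 5], load = 53
Makespan = max load = 54

54


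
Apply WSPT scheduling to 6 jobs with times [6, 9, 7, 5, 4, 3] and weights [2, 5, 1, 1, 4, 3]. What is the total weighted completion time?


Compute p/w ratios and sort ascending (WSPT): [(4, 4), (3, 3), (9, 5), (6, 2), (5, 1), (7, 1)]
Compute weighted completion times:
  Job (p=4,w=4): C=4, w*C=4*4=16
  Job (p=3,w=3): C=7, w*C=3*7=21
  Job (p=9,w=5): C=16, w*C=5*16=80
  Job (p=6,w=2): C=22, w*C=2*22=44
  Job (p=5,w=1): C=27, w*C=1*27=27
  Job (p=7,w=1): C=34, w*C=1*34=34
Total weighted completion time = 222

222


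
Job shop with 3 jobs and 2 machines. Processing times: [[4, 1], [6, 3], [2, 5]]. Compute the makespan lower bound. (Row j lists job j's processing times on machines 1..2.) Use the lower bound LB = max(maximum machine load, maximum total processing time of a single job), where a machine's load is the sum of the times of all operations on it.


Machine loads:
  Machine 1: 4 + 6 + 2 = 12
  Machine 2: 1 + 3 + 5 = 9
Max machine load = 12
Job totals:
  Job 1: 5
  Job 2: 9
  Job 3: 7
Max job total = 9
Lower bound = max(12, 9) = 12

12


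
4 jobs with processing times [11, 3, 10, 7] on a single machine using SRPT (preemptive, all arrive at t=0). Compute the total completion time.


Since all jobs arrive at t=0, SRPT equals SPT ordering.
SPT order: [3, 7, 10, 11]
Completion times:
  Job 1: p=3, C=3
  Job 2: p=7, C=10
  Job 3: p=10, C=20
  Job 4: p=11, C=31
Total completion time = 3 + 10 + 20 + 31 = 64

64


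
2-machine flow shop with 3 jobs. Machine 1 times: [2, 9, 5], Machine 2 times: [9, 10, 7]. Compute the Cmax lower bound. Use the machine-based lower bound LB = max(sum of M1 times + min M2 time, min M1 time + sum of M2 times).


LB1 = sum(M1 times) + min(M2 times) = 16 + 7 = 23
LB2 = min(M1 times) + sum(M2 times) = 2 + 26 = 28
Lower bound = max(LB1, LB2) = max(23, 28) = 28

28


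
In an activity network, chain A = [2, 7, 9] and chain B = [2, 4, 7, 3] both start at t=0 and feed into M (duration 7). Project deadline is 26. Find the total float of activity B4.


Forward pass: ES(B4) = sum of predecessors on chain B = 13
EF = ES + duration = 13 + 3 = 16
Backward pass: LF(M) = deadline = 26; LS(M) = 26 - 7 = 19
LF(B4) = LS(M) - sum(successors on chain B) = 19 - 0 = 19
LS = LF - duration = 19 - 3 = 16
Total float = LS - ES = 16 - 13 = 3

3


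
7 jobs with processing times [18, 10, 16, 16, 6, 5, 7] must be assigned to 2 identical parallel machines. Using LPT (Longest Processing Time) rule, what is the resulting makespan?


Sort jobs in decreasing order (LPT): [18, 16, 16, 10, 7, 6, 5]
Assign each job to the least loaded machine:
  Machine 1: jobs [18, 10, 7, 5], load = 40
  Machine 2: jobs [16, 16, 6], load = 38
Makespan = max load = 40

40


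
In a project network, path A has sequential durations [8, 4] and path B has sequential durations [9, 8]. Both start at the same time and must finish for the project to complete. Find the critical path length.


Path A total = 8 + 4 = 12
Path B total = 9 + 8 = 17
Critical path = longest path = max(12, 17) = 17

17


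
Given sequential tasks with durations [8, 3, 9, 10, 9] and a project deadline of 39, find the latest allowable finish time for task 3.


LF(activity 3) = deadline - sum of successor durations
Successors: activities 4 through 5 with durations [10, 9]
Sum of successor durations = 19
LF = 39 - 19 = 20

20


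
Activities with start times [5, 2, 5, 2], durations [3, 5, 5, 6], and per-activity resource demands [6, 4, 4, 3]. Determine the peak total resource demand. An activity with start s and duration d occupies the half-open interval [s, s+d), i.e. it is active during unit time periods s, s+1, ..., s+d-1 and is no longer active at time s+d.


Each activity i is active on [start_i, start_i + duration_i).
Compute total resource usage per time slot:
  t=0: active resources = [], total = 0
  t=1: active resources = [], total = 0
  t=2: active resources = [4, 3], total = 7
  t=3: active resources = [4, 3], total = 7
  t=4: active resources = [4, 3], total = 7
  t=5: active resources = [6, 4, 4, 3], total = 17
  t=6: active resources = [6, 4, 4, 3], total = 17
  t=7: active resources = [6, 4, 3], total = 13
  t=8: active resources = [4], total = 4
  t=9: active resources = [4], total = 4
Peak resource demand = 17

17


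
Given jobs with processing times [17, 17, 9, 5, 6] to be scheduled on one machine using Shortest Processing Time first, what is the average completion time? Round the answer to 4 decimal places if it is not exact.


Sort jobs by processing time (SPT order): [5, 6, 9, 17, 17]
Compute completion times sequentially:
  Job 1: processing = 5, completes at 5
  Job 2: processing = 6, completes at 11
  Job 3: processing = 9, completes at 20
  Job 4: processing = 17, completes at 37
  Job 5: processing = 17, completes at 54
Sum of completion times = 127
Average completion time = 127/5 = 25.4

25.4


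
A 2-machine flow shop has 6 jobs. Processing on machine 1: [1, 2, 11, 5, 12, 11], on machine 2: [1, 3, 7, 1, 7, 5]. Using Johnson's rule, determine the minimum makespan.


Apply Johnson's rule:
  Group 1 (a <= b): [(1, 1, 1), (2, 2, 3)]
  Group 2 (a > b): [(3, 11, 7), (5, 12, 7), (6, 11, 5), (4, 5, 1)]
Optimal job order: [1, 2, 3, 5, 6, 4]
Schedule:
  Job 1: M1 done at 1, M2 done at 2
  Job 2: M1 done at 3, M2 done at 6
  Job 3: M1 done at 14, M2 done at 21
  Job 5: M1 done at 26, M2 done at 33
  Job 6: M1 done at 37, M2 done at 42
  Job 4: M1 done at 42, M2 done at 43
Makespan = 43

43


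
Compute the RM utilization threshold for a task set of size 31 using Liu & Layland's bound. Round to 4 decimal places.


Compute 2^(1/31) = 1.0226114356
Subtract 1: 1.0226114356 - 1 = 0.0226114356
Multiply by n: 31 * 0.0226114356 = 0.7009545036
Round to 4 dp: 0.7010

0.7010


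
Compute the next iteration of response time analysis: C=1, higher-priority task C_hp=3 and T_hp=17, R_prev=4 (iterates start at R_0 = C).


R_next = C + ceil(R_prev / T_hp) * C_hp
ceil(4 / 17) = ceil(0.2353) = 1
Interference = 1 * 3 = 3
R_next = 1 + 3 = 4
R_next = R_prev, so the iteration has converged (response time = 4).

4


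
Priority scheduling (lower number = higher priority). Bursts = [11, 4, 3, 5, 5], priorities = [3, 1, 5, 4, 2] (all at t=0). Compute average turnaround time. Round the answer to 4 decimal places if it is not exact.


Sort by priority (ascending = highest first):
Order: [(1, 4), (2, 5), (3, 11), (4, 5), (5, 3)]
Completion times:
  Priority 1, burst=4, C=4
  Priority 2, burst=5, C=9
  Priority 3, burst=11, C=20
  Priority 4, burst=5, C=25
  Priority 5, burst=3, C=28
Average turnaround = 86/5 = 17.2

17.2


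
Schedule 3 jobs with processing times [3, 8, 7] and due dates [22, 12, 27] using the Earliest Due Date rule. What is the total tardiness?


Sort by due date (EDD order): [(8, 12), (3, 22), (7, 27)]
Compute completion times and tardiness:
  Job 1: p=8, d=12, C=8, tardiness=max(0,8-12)=0
  Job 2: p=3, d=22, C=11, tardiness=max(0,11-22)=0
  Job 3: p=7, d=27, C=18, tardiness=max(0,18-27)=0
Total tardiness = 0

0


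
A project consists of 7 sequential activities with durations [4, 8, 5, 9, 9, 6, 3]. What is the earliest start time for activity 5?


Activity 5 starts after activities 1 through 4 complete.
Predecessor durations: [4, 8, 5, 9]
ES = 4 + 8 + 5 + 9 = 26

26


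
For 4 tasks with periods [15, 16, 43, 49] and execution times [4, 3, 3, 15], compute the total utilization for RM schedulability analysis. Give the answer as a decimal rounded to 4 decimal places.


Compute individual utilizations (exact fractions):
  Task 1: C/T = 4/15 (approx. 0.2667)
  Task 2: C/T = 3/16 (approx. 0.1875)
  Task 3: C/T = 3/43 (approx. 0.0698)
  Task 4: C/T = 15/49 (approx. 0.3061)
Total utilization U = 4/15 + 3/16 + 3/43 + 15/49 = 419743/505680
Rounded to 4 decimal places: U = 0.8301
RM (Liu & Layland) bound for 4 tasks = 0.756828; compare with U = 419743/505680 (approx. 0.830057)
bound < U <= 1, so the RM sufficient condition is not met (inconclusive; an exact test such as response-time analysis is needed).

0.8301


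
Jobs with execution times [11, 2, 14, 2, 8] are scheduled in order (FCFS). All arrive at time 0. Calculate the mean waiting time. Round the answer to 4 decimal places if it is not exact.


FCFS order (as given): [11, 2, 14, 2, 8]
Waiting times:
  Job 1: wait = 0
  Job 2: wait = 11
  Job 3: wait = 13
  Job 4: wait = 27
  Job 5: wait = 29
Sum of waiting times = 80
Average waiting time = 80/5 = 16.0

16.0


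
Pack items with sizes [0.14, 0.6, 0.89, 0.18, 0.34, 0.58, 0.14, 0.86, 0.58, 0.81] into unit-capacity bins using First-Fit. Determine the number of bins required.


Place items sequentially using First-Fit:
  Item 0.14 -> new Bin 1
  Item 0.6 -> Bin 1 (now 0.74)
  Item 0.89 -> new Bin 2
  Item 0.18 -> Bin 1 (now 0.92)
  Item 0.34 -> new Bin 3
  Item 0.58 -> Bin 3 (now 0.92)
  Item 0.14 -> new Bin 4
  Item 0.86 -> Bin 4 (now 1.0)
  Item 0.58 -> new Bin 5
  Item 0.81 -> new Bin 6
Total bins used = 6

6


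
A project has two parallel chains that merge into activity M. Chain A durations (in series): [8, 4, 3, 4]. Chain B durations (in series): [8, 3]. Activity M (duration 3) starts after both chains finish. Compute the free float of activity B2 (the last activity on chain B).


ES(B2) = sum of predecessors on chain B = 8
EF(B2) = ES + duration = 8 + 3 = 11
Successor of B2 is M. ES(M) = max(sum(A), sum(B)) = max(19, 11) = 19
Free float = ES(successor) - EF(current) = 19 - 11 = 8

8


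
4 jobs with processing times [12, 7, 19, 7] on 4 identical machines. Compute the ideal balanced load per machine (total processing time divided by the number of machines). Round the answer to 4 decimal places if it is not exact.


Total processing time = 12 + 7 + 19 + 7 = 45
Number of machines = 4
Ideal balanced load = 45 / 4 = 11.25

11.25


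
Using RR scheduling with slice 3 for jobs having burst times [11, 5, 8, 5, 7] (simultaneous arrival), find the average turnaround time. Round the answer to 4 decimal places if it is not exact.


Time quantum = 3
Execution trace:
  J1 runs 3 units, time = 3
  J2 runs 3 units, time = 6
  J3 runs 3 units, time = 9
  J4 runs 3 units, time = 12
  J5 runs 3 units, time = 15
  J1 runs 3 units, time = 18
  J2 runs 2 units, time = 20
  J3 runs 3 units, time = 23
  J4 runs 2 units, time = 25
  J5 runs 3 units, time = 28
  J1 runs 3 units, time = 31
  J3 runs 2 units, time = 33
  J5 runs 1 units, time = 34
  J1 runs 2 units, time = 36
Finish times: [36, 20, 33, 25, 34]
Average turnaround = 148/5 = 29.6

29.6


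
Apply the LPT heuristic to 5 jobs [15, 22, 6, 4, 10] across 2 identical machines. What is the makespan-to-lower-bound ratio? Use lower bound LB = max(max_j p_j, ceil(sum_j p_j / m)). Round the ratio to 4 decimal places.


LPT order: [22, 15, 10, 6, 4]
Machine loads after assignment: [28, 29]
LPT makespan = 29
Lower bound = max(max_job, ceil(total/2)) = max(22, 29) = 29
Ratio = 29 / 29 = 1.0

1.0


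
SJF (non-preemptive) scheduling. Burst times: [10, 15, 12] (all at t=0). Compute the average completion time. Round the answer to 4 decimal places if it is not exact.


SJF order (ascending): [10, 12, 15]
Completion times:
  Job 1: burst=10, C=10
  Job 2: burst=12, C=22
  Job 3: burst=15, C=37
Average completion = 69/3 = 23.0

23.0


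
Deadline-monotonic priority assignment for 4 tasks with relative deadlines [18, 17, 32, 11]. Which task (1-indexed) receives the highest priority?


Sort tasks by relative deadline (ascending):
  Task 4: deadline = 11
  Task 2: deadline = 17
  Task 1: deadline = 18
  Task 3: deadline = 32
Priority order (highest first): [4, 2, 1, 3]
Highest priority task = 4

4


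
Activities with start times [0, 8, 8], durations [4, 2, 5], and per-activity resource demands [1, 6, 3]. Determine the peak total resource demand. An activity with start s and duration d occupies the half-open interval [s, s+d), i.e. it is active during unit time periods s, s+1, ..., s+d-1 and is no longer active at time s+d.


Each activity i is active on [start_i, start_i + duration_i).
Compute total resource usage per time slot:
  t=0: active resources = [1], total = 1
  t=1: active resources = [1], total = 1
  t=2: active resources = [1], total = 1
  t=3: active resources = [1], total = 1
  t=4: active resources = [], total = 0
  t=5: active resources = [], total = 0
  t=6: active resources = [], total = 0
  t=7: active resources = [], total = 0
  t=8: active resources = [6, 3], total = 9
  t=9: active resources = [6, 3], total = 9
  t=10: active resources = [3], total = 3
  t=11: active resources = [3], total = 3
  t=12: active resources = [3], total = 3
Peak resource demand = 9

9


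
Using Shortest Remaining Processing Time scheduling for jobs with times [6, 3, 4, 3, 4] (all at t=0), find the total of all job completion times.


Since all jobs arrive at t=0, SRPT equals SPT ordering.
SPT order: [3, 3, 4, 4, 6]
Completion times:
  Job 1: p=3, C=3
  Job 2: p=3, C=6
  Job 3: p=4, C=10
  Job 4: p=4, C=14
  Job 5: p=6, C=20
Total completion time = 3 + 6 + 10 + 14 + 20 = 53

53


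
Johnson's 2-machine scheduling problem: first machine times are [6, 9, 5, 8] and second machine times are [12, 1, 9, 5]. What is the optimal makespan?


Apply Johnson's rule:
  Group 1 (a <= b): [(3, 5, 9), (1, 6, 12)]
  Group 2 (a > b): [(4, 8, 5), (2, 9, 1)]
Optimal job order: [3, 1, 4, 2]
Schedule:
  Job 3: M1 done at 5, M2 done at 14
  Job 1: M1 done at 11, M2 done at 26
  Job 4: M1 done at 19, M2 done at 31
  Job 2: M1 done at 28, M2 done at 32
Makespan = 32

32


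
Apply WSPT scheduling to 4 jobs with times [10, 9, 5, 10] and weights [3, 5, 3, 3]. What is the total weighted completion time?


Compute p/w ratios and sort ascending (WSPT): [(5, 3), (9, 5), (10, 3), (10, 3)]
Compute weighted completion times:
  Job (p=5,w=3): C=5, w*C=3*5=15
  Job (p=9,w=5): C=14, w*C=5*14=70
  Job (p=10,w=3): C=24, w*C=3*24=72
  Job (p=10,w=3): C=34, w*C=3*34=102
Total weighted completion time = 259

259


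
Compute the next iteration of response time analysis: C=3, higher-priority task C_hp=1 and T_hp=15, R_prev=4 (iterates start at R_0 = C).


R_next = C + ceil(R_prev / T_hp) * C_hp
ceil(4 / 15) = ceil(0.2667) = 1
Interference = 1 * 1 = 1
R_next = 3 + 1 = 4
R_next = R_prev, so the iteration has converged (response time = 4).

4


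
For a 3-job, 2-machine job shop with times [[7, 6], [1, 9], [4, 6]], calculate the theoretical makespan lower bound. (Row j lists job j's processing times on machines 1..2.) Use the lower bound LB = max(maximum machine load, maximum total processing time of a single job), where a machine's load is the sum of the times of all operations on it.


Machine loads:
  Machine 1: 7 + 1 + 4 = 12
  Machine 2: 6 + 9 + 6 = 21
Max machine load = 21
Job totals:
  Job 1: 13
  Job 2: 10
  Job 3: 10
Max job total = 13
Lower bound = max(21, 13) = 21

21


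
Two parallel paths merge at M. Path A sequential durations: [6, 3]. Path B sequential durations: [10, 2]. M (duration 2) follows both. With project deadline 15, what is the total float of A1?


Forward pass: ES(A1) = sum of predecessors on chain A = 0
EF = ES + duration = 0 + 6 = 6
Backward pass: LF(M) = deadline = 15; LS(M) = 15 - 2 = 13
LF(A1) = LS(M) - sum(successors on chain A) = 13 - 3 = 10
LS = LF - duration = 10 - 6 = 4
Total float = LS - ES = 4 - 0 = 4

4


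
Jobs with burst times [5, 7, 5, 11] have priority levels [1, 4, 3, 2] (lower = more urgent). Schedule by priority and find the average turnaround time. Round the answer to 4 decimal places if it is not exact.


Sort by priority (ascending = highest first):
Order: [(1, 5), (2, 11), (3, 5), (4, 7)]
Completion times:
  Priority 1, burst=5, C=5
  Priority 2, burst=11, C=16
  Priority 3, burst=5, C=21
  Priority 4, burst=7, C=28
Average turnaround = 70/4 = 17.5

17.5


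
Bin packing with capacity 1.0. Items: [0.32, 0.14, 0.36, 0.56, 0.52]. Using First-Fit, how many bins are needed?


Place items sequentially using First-Fit:
  Item 0.32 -> new Bin 1
  Item 0.14 -> Bin 1 (now 0.46)
  Item 0.36 -> Bin 1 (now 0.82)
  Item 0.56 -> new Bin 2
  Item 0.52 -> new Bin 3
Total bins used = 3

3


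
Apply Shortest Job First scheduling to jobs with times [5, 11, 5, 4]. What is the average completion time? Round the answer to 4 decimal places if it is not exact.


SJF order (ascending): [4, 5, 5, 11]
Completion times:
  Job 1: burst=4, C=4
  Job 2: burst=5, C=9
  Job 3: burst=5, C=14
  Job 4: burst=11, C=25
Average completion = 52/4 = 13.0

13.0


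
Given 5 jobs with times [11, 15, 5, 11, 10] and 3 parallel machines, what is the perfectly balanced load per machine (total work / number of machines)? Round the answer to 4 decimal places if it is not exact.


Total processing time = 11 + 15 + 5 + 11 + 10 = 52
Number of machines = 3
Ideal balanced load = 52 / 3 = 17.3333

17.3333


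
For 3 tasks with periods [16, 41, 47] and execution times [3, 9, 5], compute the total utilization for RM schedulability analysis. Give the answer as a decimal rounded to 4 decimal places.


Compute individual utilizations (exact fractions):
  Task 1: C/T = 3/16 (approx. 0.1875)
  Task 2: C/T = 9/41 (approx. 0.2195)
  Task 3: C/T = 5/47 (approx. 0.1064)
Total utilization U = 3/16 + 9/41 + 5/47 = 15829/30832
Rounded to 4 decimal places: U = 0.5134
RM (Liu & Layland) bound for 3 tasks = 0.779763; compare with U = 15829/30832 (approx. 0.513395)
U <= bound, so schedulable by RM sufficient condition.

0.5134


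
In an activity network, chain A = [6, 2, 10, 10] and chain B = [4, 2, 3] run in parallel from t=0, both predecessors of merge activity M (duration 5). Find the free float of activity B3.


ES(B3) = sum of predecessors on chain B = 6
EF(B3) = ES + duration = 6 + 3 = 9
Successor of B3 is M. ES(M) = max(sum(A), sum(B)) = max(28, 9) = 28
Free float = ES(successor) - EF(current) = 28 - 9 = 19

19


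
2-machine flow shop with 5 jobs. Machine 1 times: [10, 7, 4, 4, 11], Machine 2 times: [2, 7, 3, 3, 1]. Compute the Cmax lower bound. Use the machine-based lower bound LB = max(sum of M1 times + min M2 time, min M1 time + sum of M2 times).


LB1 = sum(M1 times) + min(M2 times) = 36 + 1 = 37
LB2 = min(M1 times) + sum(M2 times) = 4 + 16 = 20
Lower bound = max(LB1, LB2) = max(37, 20) = 37

37


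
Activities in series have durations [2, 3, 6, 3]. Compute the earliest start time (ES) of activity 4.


Activity 4 starts after activities 1 through 3 complete.
Predecessor durations: [2, 3, 6]
ES = 2 + 3 + 6 = 11

11


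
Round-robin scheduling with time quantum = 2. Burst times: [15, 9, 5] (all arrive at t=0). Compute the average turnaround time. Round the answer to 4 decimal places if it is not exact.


Time quantum = 2
Execution trace:
  J1 runs 2 units, time = 2
  J2 runs 2 units, time = 4
  J3 runs 2 units, time = 6
  J1 runs 2 units, time = 8
  J2 runs 2 units, time = 10
  J3 runs 2 units, time = 12
  J1 runs 2 units, time = 14
  J2 runs 2 units, time = 16
  J3 runs 1 units, time = 17
  J1 runs 2 units, time = 19
  J2 runs 2 units, time = 21
  J1 runs 2 units, time = 23
  J2 runs 1 units, time = 24
  J1 runs 2 units, time = 26
  J1 runs 2 units, time = 28
  J1 runs 1 units, time = 29
Finish times: [29, 24, 17]
Average turnaround = 70/3 = 23.3333

23.3333


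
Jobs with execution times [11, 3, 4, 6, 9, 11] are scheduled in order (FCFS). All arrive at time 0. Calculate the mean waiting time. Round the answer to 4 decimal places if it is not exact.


FCFS order (as given): [11, 3, 4, 6, 9, 11]
Waiting times:
  Job 1: wait = 0
  Job 2: wait = 11
  Job 3: wait = 14
  Job 4: wait = 18
  Job 5: wait = 24
  Job 6: wait = 33
Sum of waiting times = 100
Average waiting time = 100/6 = 16.6667

16.6667


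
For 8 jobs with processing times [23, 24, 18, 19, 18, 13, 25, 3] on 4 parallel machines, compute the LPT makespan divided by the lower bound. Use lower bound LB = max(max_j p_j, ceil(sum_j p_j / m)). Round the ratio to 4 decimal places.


LPT order: [25, 24, 23, 19, 18, 18, 13, 3]
Machine loads after assignment: [28, 37, 41, 37]
LPT makespan = 41
Lower bound = max(max_job, ceil(total/4)) = max(25, 36) = 36
Ratio = 41 / 36 = 1.1389

1.1389


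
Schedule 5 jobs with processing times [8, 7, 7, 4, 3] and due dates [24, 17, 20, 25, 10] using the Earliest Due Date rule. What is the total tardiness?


Sort by due date (EDD order): [(3, 10), (7, 17), (7, 20), (8, 24), (4, 25)]
Compute completion times and tardiness:
  Job 1: p=3, d=10, C=3, tardiness=max(0,3-10)=0
  Job 2: p=7, d=17, C=10, tardiness=max(0,10-17)=0
  Job 3: p=7, d=20, C=17, tardiness=max(0,17-20)=0
  Job 4: p=8, d=24, C=25, tardiness=max(0,25-24)=1
  Job 5: p=4, d=25, C=29, tardiness=max(0,29-25)=4
Total tardiness = 5

5


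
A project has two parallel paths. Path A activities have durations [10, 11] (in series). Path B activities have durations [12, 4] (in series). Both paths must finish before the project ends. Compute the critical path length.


Path A total = 10 + 11 = 21
Path B total = 12 + 4 = 16
Critical path = longest path = max(21, 16) = 21

21


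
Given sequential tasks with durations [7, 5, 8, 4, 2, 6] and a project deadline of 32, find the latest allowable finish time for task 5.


LF(activity 5) = deadline - sum of successor durations
Successors: activities 6 through 6 with durations [6]
Sum of successor durations = 6
LF = 32 - 6 = 26

26


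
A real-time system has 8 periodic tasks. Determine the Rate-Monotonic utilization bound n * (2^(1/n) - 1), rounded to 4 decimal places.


Compute 2^(1/8) = 1.0905077327
Subtract 1: 1.0905077327 - 1 = 0.0905077327
Multiply by n: 8 * 0.0905077327 = 0.7240618616
Round to 4 dp: 0.7241

0.7241


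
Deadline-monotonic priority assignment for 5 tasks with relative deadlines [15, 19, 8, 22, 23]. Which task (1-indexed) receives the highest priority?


Sort tasks by relative deadline (ascending):
  Task 3: deadline = 8
  Task 1: deadline = 15
  Task 2: deadline = 19
  Task 4: deadline = 22
  Task 5: deadline = 23
Priority order (highest first): [3, 1, 2, 4, 5]
Highest priority task = 3

3


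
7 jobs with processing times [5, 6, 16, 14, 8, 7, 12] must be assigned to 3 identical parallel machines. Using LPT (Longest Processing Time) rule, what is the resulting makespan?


Sort jobs in decreasing order (LPT): [16, 14, 12, 8, 7, 6, 5]
Assign each job to the least loaded machine:
  Machine 1: jobs [16, 6], load = 22
  Machine 2: jobs [14, 7], load = 21
  Machine 3: jobs [12, 8, 5], load = 25
Makespan = max load = 25

25


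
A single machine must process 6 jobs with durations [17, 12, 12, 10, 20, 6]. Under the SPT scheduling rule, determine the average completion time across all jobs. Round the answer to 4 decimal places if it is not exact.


Sort jobs by processing time (SPT order): [6, 10, 12, 12, 17, 20]
Compute completion times sequentially:
  Job 1: processing = 6, completes at 6
  Job 2: processing = 10, completes at 16
  Job 3: processing = 12, completes at 28
  Job 4: processing = 12, completes at 40
  Job 5: processing = 17, completes at 57
  Job 6: processing = 20, completes at 77
Sum of completion times = 224
Average completion time = 224/6 = 37.3333

37.3333


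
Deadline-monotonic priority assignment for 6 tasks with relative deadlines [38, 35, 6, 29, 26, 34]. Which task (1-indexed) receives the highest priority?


Sort tasks by relative deadline (ascending):
  Task 3: deadline = 6
  Task 5: deadline = 26
  Task 4: deadline = 29
  Task 6: deadline = 34
  Task 2: deadline = 35
  Task 1: deadline = 38
Priority order (highest first): [3, 5, 4, 6, 2, 1]
Highest priority task = 3

3


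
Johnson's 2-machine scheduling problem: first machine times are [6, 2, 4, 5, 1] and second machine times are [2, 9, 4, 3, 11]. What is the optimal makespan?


Apply Johnson's rule:
  Group 1 (a <= b): [(5, 1, 11), (2, 2, 9), (3, 4, 4)]
  Group 2 (a > b): [(4, 5, 3), (1, 6, 2)]
Optimal job order: [5, 2, 3, 4, 1]
Schedule:
  Job 5: M1 done at 1, M2 done at 12
  Job 2: M1 done at 3, M2 done at 21
  Job 3: M1 done at 7, M2 done at 25
  Job 4: M1 done at 12, M2 done at 28
  Job 1: M1 done at 18, M2 done at 30
Makespan = 30

30


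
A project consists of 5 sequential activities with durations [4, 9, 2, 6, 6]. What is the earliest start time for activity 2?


Activity 2 starts after activities 1 through 1 complete.
Predecessor durations: [4]
ES = 4 = 4

4


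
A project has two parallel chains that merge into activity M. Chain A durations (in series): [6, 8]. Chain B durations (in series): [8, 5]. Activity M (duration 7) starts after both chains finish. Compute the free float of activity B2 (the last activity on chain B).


ES(B2) = sum of predecessors on chain B = 8
EF(B2) = ES + duration = 8 + 5 = 13
Successor of B2 is M. ES(M) = max(sum(A), sum(B)) = max(14, 13) = 14
Free float = ES(successor) - EF(current) = 14 - 13 = 1

1


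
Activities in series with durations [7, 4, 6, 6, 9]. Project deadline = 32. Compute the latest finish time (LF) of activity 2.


LF(activity 2) = deadline - sum of successor durations
Successors: activities 3 through 5 with durations [6, 6, 9]
Sum of successor durations = 21
LF = 32 - 21 = 11

11


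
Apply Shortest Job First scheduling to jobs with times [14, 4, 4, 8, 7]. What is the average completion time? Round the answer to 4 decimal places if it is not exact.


SJF order (ascending): [4, 4, 7, 8, 14]
Completion times:
  Job 1: burst=4, C=4
  Job 2: burst=4, C=8
  Job 3: burst=7, C=15
  Job 4: burst=8, C=23
  Job 5: burst=14, C=37
Average completion = 87/5 = 17.4

17.4


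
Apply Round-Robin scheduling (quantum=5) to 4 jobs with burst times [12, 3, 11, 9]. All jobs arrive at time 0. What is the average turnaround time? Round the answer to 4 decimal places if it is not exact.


Time quantum = 5
Execution trace:
  J1 runs 5 units, time = 5
  J2 runs 3 units, time = 8
  J3 runs 5 units, time = 13
  J4 runs 5 units, time = 18
  J1 runs 5 units, time = 23
  J3 runs 5 units, time = 28
  J4 runs 4 units, time = 32
  J1 runs 2 units, time = 34
  J3 runs 1 units, time = 35
Finish times: [34, 8, 35, 32]
Average turnaround = 109/4 = 27.25

27.25


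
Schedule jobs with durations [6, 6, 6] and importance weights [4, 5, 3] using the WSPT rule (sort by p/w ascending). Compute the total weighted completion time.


Compute p/w ratios and sort ascending (WSPT): [(6, 5), (6, 4), (6, 3)]
Compute weighted completion times:
  Job (p=6,w=5): C=6, w*C=5*6=30
  Job (p=6,w=4): C=12, w*C=4*12=48
  Job (p=6,w=3): C=18, w*C=3*18=54
Total weighted completion time = 132

132


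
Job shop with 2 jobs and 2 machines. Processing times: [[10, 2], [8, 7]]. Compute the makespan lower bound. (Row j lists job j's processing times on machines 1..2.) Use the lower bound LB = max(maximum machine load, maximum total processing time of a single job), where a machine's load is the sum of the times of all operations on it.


Machine loads:
  Machine 1: 10 + 8 = 18
  Machine 2: 2 + 7 = 9
Max machine load = 18
Job totals:
  Job 1: 12
  Job 2: 15
Max job total = 15
Lower bound = max(18, 15) = 18

18


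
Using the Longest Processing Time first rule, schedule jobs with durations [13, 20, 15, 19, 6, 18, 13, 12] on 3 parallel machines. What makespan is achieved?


Sort jobs in decreasing order (LPT): [20, 19, 18, 15, 13, 13, 12, 6]
Assign each job to the least loaded machine:
  Machine 1: jobs [20, 13, 6], load = 39
  Machine 2: jobs [19, 13, 12], load = 44
  Machine 3: jobs [18, 15], load = 33
Makespan = max load = 44

44


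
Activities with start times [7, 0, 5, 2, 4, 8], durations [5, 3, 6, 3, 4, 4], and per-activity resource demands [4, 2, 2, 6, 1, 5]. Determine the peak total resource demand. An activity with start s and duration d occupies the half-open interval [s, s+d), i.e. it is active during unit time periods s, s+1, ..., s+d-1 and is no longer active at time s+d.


Each activity i is active on [start_i, start_i + duration_i).
Compute total resource usage per time slot:
  t=0: active resources = [2], total = 2
  t=1: active resources = [2], total = 2
  t=2: active resources = [2, 6], total = 8
  t=3: active resources = [6], total = 6
  t=4: active resources = [6, 1], total = 7
  t=5: active resources = [2, 1], total = 3
  t=6: active resources = [2, 1], total = 3
  t=7: active resources = [4, 2, 1], total = 7
  t=8: active resources = [4, 2, 5], total = 11
  t=9: active resources = [4, 2, 5], total = 11
  t=10: active resources = [4, 2, 5], total = 11
  t=11: active resources = [4, 5], total = 9
Peak resource demand = 11

11


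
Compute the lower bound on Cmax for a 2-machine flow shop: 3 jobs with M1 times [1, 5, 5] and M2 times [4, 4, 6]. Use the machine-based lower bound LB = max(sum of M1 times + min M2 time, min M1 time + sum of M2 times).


LB1 = sum(M1 times) + min(M2 times) = 11 + 4 = 15
LB2 = min(M1 times) + sum(M2 times) = 1 + 14 = 15
Lower bound = max(LB1, LB2) = max(15, 15) = 15

15


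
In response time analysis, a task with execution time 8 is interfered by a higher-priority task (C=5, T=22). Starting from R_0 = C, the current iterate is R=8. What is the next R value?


R_next = C + ceil(R_prev / T_hp) * C_hp
ceil(8 / 22) = ceil(0.3636) = 1
Interference = 1 * 5 = 5
R_next = 8 + 5 = 13

13


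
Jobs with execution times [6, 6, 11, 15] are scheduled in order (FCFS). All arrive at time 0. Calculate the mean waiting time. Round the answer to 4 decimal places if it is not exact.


FCFS order (as given): [6, 6, 11, 15]
Waiting times:
  Job 1: wait = 0
  Job 2: wait = 6
  Job 3: wait = 12
  Job 4: wait = 23
Sum of waiting times = 41
Average waiting time = 41/4 = 10.25

10.25


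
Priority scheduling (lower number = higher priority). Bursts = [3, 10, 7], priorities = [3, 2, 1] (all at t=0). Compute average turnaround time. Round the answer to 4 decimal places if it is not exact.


Sort by priority (ascending = highest first):
Order: [(1, 7), (2, 10), (3, 3)]
Completion times:
  Priority 1, burst=7, C=7
  Priority 2, burst=10, C=17
  Priority 3, burst=3, C=20
Average turnaround = 44/3 = 14.6667

14.6667


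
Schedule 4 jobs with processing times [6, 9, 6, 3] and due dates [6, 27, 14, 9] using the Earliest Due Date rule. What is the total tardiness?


Sort by due date (EDD order): [(6, 6), (3, 9), (6, 14), (9, 27)]
Compute completion times and tardiness:
  Job 1: p=6, d=6, C=6, tardiness=max(0,6-6)=0
  Job 2: p=3, d=9, C=9, tardiness=max(0,9-9)=0
  Job 3: p=6, d=14, C=15, tardiness=max(0,15-14)=1
  Job 4: p=9, d=27, C=24, tardiness=max(0,24-27)=0
Total tardiness = 1

1


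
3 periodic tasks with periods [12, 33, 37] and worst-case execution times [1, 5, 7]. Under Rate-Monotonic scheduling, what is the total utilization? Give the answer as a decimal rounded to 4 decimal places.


Compute individual utilizations (exact fractions):
  Task 1: C/T = 1/12 (approx. 0.0833)
  Task 2: C/T = 5/33 (approx. 0.1515)
  Task 3: C/T = 7/37 (approx. 0.1892)
Total utilization U = 1/12 + 5/33 + 7/37 = 2071/4884
Rounded to 4 decimal places: U = 0.4240
RM (Liu & Layland) bound for 3 tasks = 0.779763; compare with U = 2071/4884 (approx. 0.424038)
U <= bound, so schedulable by RM sufficient condition.

0.4240


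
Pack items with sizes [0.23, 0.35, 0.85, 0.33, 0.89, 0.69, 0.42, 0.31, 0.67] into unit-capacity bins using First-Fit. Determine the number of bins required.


Place items sequentially using First-Fit:
  Item 0.23 -> new Bin 1
  Item 0.35 -> Bin 1 (now 0.58)
  Item 0.85 -> new Bin 2
  Item 0.33 -> Bin 1 (now 0.91)
  Item 0.89 -> new Bin 3
  Item 0.69 -> new Bin 4
  Item 0.42 -> new Bin 5
  Item 0.31 -> Bin 4 (now 1.0)
  Item 0.67 -> new Bin 6
Total bins used = 6

6


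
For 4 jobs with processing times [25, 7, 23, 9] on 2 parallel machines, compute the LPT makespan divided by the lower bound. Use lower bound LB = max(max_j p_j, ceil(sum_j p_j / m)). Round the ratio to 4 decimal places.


LPT order: [25, 23, 9, 7]
Machine loads after assignment: [32, 32]
LPT makespan = 32
Lower bound = max(max_job, ceil(total/2)) = max(25, 32) = 32
Ratio = 32 / 32 = 1.0

1.0


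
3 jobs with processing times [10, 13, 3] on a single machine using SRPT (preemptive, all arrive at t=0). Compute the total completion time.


Since all jobs arrive at t=0, SRPT equals SPT ordering.
SPT order: [3, 10, 13]
Completion times:
  Job 1: p=3, C=3
  Job 2: p=10, C=13
  Job 3: p=13, C=26
Total completion time = 3 + 13 + 26 = 42

42


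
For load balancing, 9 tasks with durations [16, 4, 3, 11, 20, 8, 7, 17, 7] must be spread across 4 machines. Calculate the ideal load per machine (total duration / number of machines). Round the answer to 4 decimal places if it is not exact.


Total processing time = 16 + 4 + 3 + 11 + 20 + 8 + 7 + 17 + 7 = 93
Number of machines = 4
Ideal balanced load = 93 / 4 = 23.25

23.25


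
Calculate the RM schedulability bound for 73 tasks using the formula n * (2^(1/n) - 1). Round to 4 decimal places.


Compute 2^(1/73) = 1.0095403890
Subtract 1: 1.0095403890 - 1 = 0.0095403890
Multiply by n: 73 * 0.0095403890 = 0.6964483970
Round to 4 dp: 0.6964

0.6964


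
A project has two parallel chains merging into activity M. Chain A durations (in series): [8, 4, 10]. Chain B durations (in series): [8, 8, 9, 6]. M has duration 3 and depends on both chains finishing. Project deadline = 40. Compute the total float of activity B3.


Forward pass: ES(B3) = sum of predecessors on chain B = 16
EF = ES + duration = 16 + 9 = 25
Backward pass: LF(M) = deadline = 40; LS(M) = 40 - 3 = 37
LF(B3) = LS(M) - sum(successors on chain B) = 37 - 6 = 31
LS = LF - duration = 31 - 9 = 22
Total float = LS - ES = 22 - 16 = 6

6


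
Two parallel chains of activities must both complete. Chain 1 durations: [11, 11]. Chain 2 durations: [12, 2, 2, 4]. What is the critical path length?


Path A total = 11 + 11 = 22
Path B total = 12 + 2 + 2 + 4 = 20
Critical path = longest path = max(22, 20) = 22

22


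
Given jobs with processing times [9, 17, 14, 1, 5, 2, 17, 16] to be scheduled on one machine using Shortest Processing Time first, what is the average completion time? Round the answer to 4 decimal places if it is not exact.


Sort jobs by processing time (SPT order): [1, 2, 5, 9, 14, 16, 17, 17]
Compute completion times sequentially:
  Job 1: processing = 1, completes at 1
  Job 2: processing = 2, completes at 3
  Job 3: processing = 5, completes at 8
  Job 4: processing = 9, completes at 17
  Job 5: processing = 14, completes at 31
  Job 6: processing = 16, completes at 47
  Job 7: processing = 17, completes at 64
  Job 8: processing = 17, completes at 81
Sum of completion times = 252
Average completion time = 252/8 = 31.5

31.5
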